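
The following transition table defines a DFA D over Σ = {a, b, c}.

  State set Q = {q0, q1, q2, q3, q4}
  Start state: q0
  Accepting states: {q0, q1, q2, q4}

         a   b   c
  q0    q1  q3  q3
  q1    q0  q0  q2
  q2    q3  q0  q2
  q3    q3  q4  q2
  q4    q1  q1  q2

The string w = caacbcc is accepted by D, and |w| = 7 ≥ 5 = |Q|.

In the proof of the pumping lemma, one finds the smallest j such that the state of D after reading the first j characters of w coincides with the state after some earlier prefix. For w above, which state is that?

q3

State sequence: q0 -c-> q3 -a-> q3 -a-> q3 -c-> q2 -b-> q0 -c-> q3 -c-> q2
First repeat at step 2: q3 was already visited.

The earliest repeat is at step j = 2: D is in q3, which it already visited at step i = 1.
With |Q| = 5, pigeonhole forces a state repeat no later than step 5; the substring read between the first and second visits to that state can be pumped.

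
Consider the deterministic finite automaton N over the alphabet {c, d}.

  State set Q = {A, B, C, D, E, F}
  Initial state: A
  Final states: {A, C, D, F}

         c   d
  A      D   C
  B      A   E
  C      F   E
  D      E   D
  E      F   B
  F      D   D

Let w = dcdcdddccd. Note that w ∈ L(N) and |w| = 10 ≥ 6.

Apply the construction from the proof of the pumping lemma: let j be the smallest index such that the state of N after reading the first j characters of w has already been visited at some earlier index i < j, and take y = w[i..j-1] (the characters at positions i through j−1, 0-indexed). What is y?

Run of N on w = d c d c d d d c c d:
  step 0: A  (start)
  step 1: C  (read d: A→C)
  step 2: F  (read c: C→F)
  step 3: D  (read d: F→D)
  step 4: E  (read c: D→E)
  step 5: B  (read d: E→B)
  step 6: E  (read d: B→E)   ← first repeat (E seen earlier)
  step 7: B  (read d: E→B)
  step 8: A  (read c: B→A)
  step 9: D  (read c: A→D)
  step 10: D  (read d: D→D)

So i = 4, j = 6, giving x = w[0:4] = dcdc, y = w[4:6] = dd, z = w[6:10] = dccd.
Check: |xy| = 6 ≤ 6 and |y| = 2 ≥ 1. Reading y takes N from E back to E, so every xyⁱz is accepted.
Since N has 6 states, any run of length ≥ 6 visits 6+1 states, so by pigeonhole some state repeats within the first 6 steps — that repeat gives the pumpable loop.

dd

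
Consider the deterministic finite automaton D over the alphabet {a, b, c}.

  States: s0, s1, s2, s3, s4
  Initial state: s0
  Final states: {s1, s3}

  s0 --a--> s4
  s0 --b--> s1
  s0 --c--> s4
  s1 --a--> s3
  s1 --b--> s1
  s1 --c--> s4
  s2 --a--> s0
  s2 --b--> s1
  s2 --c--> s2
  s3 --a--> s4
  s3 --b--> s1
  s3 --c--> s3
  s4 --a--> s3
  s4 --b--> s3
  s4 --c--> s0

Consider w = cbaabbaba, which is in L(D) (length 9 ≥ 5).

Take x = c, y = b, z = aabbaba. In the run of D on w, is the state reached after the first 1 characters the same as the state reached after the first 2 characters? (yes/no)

no

State sequence: s0 -c-> s4 -b-> s3

After x (step 1): s4. After xy (step 2): s3.
They differ (s4 ≠ s3), so y is not a cycle from the state after x; this split is not the one the pumping-lemma construction produces, and pumping y need not keep the string in L(D).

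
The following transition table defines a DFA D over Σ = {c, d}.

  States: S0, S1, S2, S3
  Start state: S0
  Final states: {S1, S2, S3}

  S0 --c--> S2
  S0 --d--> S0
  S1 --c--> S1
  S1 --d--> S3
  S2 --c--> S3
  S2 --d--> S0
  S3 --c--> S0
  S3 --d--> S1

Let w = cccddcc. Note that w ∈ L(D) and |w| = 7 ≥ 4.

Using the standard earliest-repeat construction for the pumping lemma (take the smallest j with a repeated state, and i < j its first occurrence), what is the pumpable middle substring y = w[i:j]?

ccc

State sequence: S0 -c-> S2 -c-> S3 -c-> S0 -d-> S0 -d-> S0 -c-> S2 -c-> S3
First repeat at step 3: S0 was already visited.

So i = 0, j = 3, giving x = w[0:0] = ε, y = w[0:3] = ccc, z = w[3:7] = ddcc.
Check: |xy| = 3 ≤ 4 and |y| = 3 ≥ 1. Reading y takes D from S0 back to S0, so every xyⁱz is accepted.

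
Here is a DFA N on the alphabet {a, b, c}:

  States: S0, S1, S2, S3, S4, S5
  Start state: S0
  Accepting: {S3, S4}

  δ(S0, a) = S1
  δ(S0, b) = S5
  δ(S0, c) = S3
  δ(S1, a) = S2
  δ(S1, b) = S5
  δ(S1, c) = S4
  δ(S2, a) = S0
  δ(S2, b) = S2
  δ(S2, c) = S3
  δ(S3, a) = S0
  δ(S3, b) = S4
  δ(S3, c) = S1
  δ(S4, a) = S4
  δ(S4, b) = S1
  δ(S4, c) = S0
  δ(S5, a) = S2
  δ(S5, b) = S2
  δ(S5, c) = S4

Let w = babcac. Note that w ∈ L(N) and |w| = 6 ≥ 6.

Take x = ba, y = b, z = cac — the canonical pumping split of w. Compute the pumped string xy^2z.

xy^2z = ba·b·b·cac = babbcac.
Reading y = b takes N from S2 back to S2, so after x·y·y the machine is still in S2, and z then leads to the accepting state S3. Hence babbcac ∈ L(N).

babbcac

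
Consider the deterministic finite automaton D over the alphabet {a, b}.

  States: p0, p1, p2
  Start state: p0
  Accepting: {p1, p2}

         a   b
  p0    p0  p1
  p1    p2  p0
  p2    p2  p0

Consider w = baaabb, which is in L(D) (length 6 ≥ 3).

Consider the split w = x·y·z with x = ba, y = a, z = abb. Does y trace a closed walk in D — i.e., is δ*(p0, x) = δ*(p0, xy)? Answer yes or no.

State sequence: p0 -b-> p1 -a-> p2 -a-> p2

After x (step 2): p2. After xy (step 3): p2.
They match, so y = a drives D around a cycle from p2 back to itself; pumping y any number of times keeps D in p2 before reading z, and xyⁱz ∈ L(D) for every i ≥ 0.

yes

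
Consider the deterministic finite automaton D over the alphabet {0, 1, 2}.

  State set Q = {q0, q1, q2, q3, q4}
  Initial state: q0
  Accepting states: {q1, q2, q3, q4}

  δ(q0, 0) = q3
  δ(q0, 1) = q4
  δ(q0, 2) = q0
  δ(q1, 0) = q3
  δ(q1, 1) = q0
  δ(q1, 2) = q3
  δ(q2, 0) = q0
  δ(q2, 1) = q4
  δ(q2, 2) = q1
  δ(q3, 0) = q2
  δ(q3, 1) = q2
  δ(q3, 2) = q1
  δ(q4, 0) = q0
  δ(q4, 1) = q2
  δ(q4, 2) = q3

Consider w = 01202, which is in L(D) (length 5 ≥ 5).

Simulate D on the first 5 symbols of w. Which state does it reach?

q1

Run of D on the first 5 characters of w = 0 1 2 0 2:
  step 0: q0  (start)
  step 1: q3  (read 0: q0→q3)
  step 2: q2  (read 1: q3→q2)
  step 3: q1  (read 2: q2→q1)
  step 4: q3  (read 0: q1→q3)
  step 5: q1  (read 2: q3→q1)

After reading 5 characters, D is in state q1.
(This kind of state-tracing is the core of the pumping-lemma construction: with 5 states, pigeonhole forces a repeat within the first 5 steps.)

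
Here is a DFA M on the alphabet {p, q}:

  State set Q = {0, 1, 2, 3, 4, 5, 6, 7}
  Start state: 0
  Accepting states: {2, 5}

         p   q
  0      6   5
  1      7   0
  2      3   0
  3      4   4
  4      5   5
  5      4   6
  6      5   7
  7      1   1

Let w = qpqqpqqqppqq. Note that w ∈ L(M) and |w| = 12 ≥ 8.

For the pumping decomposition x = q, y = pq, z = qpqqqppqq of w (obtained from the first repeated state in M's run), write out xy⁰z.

qqpqqqppqq

xy⁰z = xz = q·qpqqqppqq = qqpqqqppqq.
Reading y = pq takes M from 5 back to 5, so after x the machine is still in 5, and z then leads to the accepting state 5. Hence qqpqqqppqq ∈ L(M).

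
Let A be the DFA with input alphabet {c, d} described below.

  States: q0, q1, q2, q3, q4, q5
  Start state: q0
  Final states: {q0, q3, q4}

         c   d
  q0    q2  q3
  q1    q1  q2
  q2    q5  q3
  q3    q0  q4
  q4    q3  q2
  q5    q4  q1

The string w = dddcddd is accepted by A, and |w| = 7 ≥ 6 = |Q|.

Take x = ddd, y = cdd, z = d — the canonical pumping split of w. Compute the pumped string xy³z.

dddcddcddcddd

xy^3z = ddd·cdd·cdd·cdd·d = dddcddcddcddd.
Reading y = cdd takes A from q2 back to q2, so after x·y·y·y the machine is still in q2, and z then leads to the accepting state q3. Hence dddcddcddcddd ∈ L(A).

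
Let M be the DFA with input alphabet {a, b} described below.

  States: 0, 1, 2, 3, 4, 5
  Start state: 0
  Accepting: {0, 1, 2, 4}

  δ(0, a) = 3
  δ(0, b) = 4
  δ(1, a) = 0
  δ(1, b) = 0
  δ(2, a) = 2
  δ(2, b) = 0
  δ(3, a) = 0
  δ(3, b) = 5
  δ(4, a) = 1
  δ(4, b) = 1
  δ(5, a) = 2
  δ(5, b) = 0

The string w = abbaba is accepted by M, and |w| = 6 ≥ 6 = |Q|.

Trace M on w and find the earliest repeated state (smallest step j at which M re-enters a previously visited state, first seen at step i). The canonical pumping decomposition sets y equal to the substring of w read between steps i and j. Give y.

abb

Run of M on w = a b b a b a:
  step 0: 0  (start)
  step 1: 3  (read a: 0→3)
  step 2: 5  (read b: 3→5)
  step 3: 0  (read b: 5→0)   ← first repeat (0 seen earlier)
  step 4: 3  (read a: 0→3)
  step 5: 5  (read b: 3→5)
  step 6: 2  (read a: 5→2)

So i = 0, j = 3, giving x = w[0:0] = ε, y = w[0:3] = abb, z = w[3:6] = aba.
Check: |xy| = 3 ≤ 6 and |y| = 3 ≥ 1. Reading y takes M from 0 back to 0, so every xyⁱz is accepted.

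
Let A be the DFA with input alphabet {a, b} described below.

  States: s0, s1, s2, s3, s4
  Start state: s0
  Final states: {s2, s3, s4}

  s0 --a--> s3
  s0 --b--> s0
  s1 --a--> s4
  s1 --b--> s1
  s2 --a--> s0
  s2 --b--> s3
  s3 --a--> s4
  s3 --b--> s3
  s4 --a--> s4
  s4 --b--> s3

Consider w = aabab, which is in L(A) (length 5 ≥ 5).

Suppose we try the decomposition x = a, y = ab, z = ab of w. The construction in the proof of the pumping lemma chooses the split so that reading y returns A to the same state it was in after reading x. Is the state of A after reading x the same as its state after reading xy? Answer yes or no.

yes

State sequence: s0 -a-> s3 -a-> s4 -b-> s3

After x (step 1): s3. After xy (step 3): s3.
They match, so y = ab drives A around a cycle from s3 back to itself; pumping y any number of times keeps A in s3 before reading z, and xyⁱz ∈ L(A) for every i ≥ 0.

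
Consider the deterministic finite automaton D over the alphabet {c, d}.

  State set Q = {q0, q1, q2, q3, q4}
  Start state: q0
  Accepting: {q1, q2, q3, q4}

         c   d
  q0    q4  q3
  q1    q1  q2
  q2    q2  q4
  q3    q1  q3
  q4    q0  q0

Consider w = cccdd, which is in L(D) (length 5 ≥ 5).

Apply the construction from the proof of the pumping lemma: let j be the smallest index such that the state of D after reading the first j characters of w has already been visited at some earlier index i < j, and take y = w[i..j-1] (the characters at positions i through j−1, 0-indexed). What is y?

Run of D on w = c c c d d:
  step 0: q0  (start)
  step 1: q4  (read c: q0→q4)
  step 2: q0  (read c: q4→q0)   ← first repeat (q0 seen earlier)
  step 3: q4  (read c: q0→q4)
  step 4: q0  (read d: q4→q0)
  step 5: q3  (read d: q0→q3)

So i = 0, j = 2, giving x = w[0:0] = ε, y = w[0:2] = cc, z = w[2:5] = cdd.
Check: |xy| = 2 ≤ 5 and |y| = 2 ≥ 1. Reading y takes D from q0 back to q0, so every xyⁱz is accepted.
The DFA has 5 states, so the proof of the pumping lemma guarantees a repeated state among the first 5+1 visited; the segment between the two visits is the pumpable y.

cc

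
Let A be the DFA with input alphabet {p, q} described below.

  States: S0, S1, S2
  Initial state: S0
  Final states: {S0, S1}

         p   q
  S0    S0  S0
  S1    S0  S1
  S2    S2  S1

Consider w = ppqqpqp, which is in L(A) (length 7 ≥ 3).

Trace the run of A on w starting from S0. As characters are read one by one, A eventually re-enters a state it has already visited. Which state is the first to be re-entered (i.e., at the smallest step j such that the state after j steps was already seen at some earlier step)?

Run of A on w = p p q q p q p:
  step 0: S0  (start)
  step 1: S0  (read p: S0→S0)   ← first repeat (S0 seen earlier)
  step 2: S0  (read p: S0→S0)
  step 3: S0  (read q: S0→S0)
  step 4: S0  (read q: S0→S0)
  step 5: S0  (read p: S0→S0)
  step 6: S0  (read q: S0→S0)
  step 7: S0  (read p: S0→S0)

The earliest repeat is at step j = 1: A is in S0, which it already visited at step i = 0.
The DFA has 3 states, so the proof of the pumping lemma guarantees a repeated state among the first 3+1 visited; the segment between the two visits is the pumpable y.

S0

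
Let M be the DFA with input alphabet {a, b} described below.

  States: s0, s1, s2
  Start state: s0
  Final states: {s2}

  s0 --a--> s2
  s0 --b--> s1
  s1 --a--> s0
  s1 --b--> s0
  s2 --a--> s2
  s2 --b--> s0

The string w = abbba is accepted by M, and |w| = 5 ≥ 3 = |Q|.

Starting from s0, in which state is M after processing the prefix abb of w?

s1

Run of M on the first 3 characters of w = a b b:
  step 0: s0  (start)
  step 1: s2  (read a: s0→s2)
  step 2: s0  (read b: s2→s0)
  step 3: s1  (read b: s0→s1)

After reading 3 characters, M is in state s1.
(This kind of state-tracing is the core of the pumping-lemma construction: with 3 states, pigeonhole forces a repeat within the first 3 steps.)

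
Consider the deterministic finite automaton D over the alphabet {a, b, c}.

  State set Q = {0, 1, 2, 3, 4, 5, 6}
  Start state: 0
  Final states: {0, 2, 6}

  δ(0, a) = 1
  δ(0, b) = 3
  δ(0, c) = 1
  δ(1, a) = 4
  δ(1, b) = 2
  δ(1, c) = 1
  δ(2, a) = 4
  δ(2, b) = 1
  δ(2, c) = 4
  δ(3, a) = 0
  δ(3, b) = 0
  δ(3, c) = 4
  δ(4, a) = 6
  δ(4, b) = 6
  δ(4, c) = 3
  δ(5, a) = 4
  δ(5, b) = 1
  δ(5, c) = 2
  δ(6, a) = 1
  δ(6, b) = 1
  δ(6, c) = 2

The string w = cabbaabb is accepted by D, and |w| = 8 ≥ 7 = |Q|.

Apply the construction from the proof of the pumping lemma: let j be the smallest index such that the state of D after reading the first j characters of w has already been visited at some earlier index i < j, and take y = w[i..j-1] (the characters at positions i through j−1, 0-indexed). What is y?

State sequence: 0 -c-> 1 -a-> 4 -b-> 6 -b-> 1 -a-> 4 -a-> 6 -b-> 1 -b-> 2
First repeat at step 4: 1 was already visited.

So i = 1, j = 4, giving x = w[0:1] = c, y = w[1:4] = abb, z = w[4:8] = aabb.
Check: |xy| = 4 ≤ 7 and |y| = 3 ≥ 1. Reading y takes D from 1 back to 1, so every xyⁱz is accepted.
Since D has 7 states, any run of length ≥ 7 visits 7+1 states, so by pigeonhole some state repeats within the first 7 steps — that repeat gives the pumpable loop.

abb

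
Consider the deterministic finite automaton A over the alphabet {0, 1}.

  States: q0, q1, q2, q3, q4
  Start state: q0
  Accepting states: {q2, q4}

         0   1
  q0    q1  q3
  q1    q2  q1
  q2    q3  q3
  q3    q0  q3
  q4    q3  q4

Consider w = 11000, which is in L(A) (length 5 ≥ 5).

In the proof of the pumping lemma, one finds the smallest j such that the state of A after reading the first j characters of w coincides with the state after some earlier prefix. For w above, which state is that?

q3

Run of A on w = 1 1 0 0 0:
  step 0: q0  (start)
  step 1: q3  (read 1: q0→q3)
  step 2: q3  (read 1: q3→q3)   ← first repeat (q3 seen earlier)
  step 3: q0  (read 0: q3→q0)
  step 4: q1  (read 0: q0→q1)
  step 5: q2  (read 0: q1→q2)

The earliest repeat is at step j = 2: A is in q3, which it already visited at step i = 1.
The DFA has 5 states, so the proof of the pumping lemma guarantees a repeated state among the first 5+1 visited; the segment between the two visits is the pumpable y.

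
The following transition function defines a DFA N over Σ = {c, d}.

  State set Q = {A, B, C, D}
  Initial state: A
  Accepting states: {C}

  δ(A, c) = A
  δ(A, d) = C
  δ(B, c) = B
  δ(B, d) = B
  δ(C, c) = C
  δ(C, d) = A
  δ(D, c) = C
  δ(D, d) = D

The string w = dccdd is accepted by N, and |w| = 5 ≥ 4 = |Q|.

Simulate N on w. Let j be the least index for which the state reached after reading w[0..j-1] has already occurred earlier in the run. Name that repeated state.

C

Run of N on w = d c c d d:
  step 0: A  (start)
  step 1: C  (read d: A→C)
  step 2: C  (read c: C→C)   ← first repeat (C seen earlier)
  step 3: C  (read c: C→C)
  step 4: A  (read d: C→A)
  step 5: C  (read d: A→C)

The earliest repeat is at step j = 2: N is in C, which it already visited at step i = 1.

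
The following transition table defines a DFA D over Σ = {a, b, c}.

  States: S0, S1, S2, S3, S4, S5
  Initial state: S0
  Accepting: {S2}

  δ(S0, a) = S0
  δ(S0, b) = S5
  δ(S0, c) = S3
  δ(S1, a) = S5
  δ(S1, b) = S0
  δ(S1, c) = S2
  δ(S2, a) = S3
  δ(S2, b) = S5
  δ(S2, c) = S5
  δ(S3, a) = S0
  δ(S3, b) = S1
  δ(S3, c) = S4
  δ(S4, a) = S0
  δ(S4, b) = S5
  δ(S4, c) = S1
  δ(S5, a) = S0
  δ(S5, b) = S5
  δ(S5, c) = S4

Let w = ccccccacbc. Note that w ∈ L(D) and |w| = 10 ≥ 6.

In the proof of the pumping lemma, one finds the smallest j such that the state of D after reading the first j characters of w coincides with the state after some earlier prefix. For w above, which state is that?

Run of D on w = c c c c c c a c b c:
  step 0: S0  (start)
  step 1: S3  (read c: S0→S3)
  step 2: S4  (read c: S3→S4)
  step 3: S1  (read c: S4→S1)
  step 4: S2  (read c: S1→S2)
  step 5: S5  (read c: S2→S5)
  step 6: S4  (read c: S5→S4)   ← first repeat (S4 seen earlier)
  step 7: S0  (read a: S4→S0)
  step 8: S3  (read c: S0→S3)
  step 9: S1  (read b: S3→S1)
  step 10: S2  (read c: S1→S2)

The earliest repeat is at step j = 6: D is in S4, which it already visited at step i = 2.

S4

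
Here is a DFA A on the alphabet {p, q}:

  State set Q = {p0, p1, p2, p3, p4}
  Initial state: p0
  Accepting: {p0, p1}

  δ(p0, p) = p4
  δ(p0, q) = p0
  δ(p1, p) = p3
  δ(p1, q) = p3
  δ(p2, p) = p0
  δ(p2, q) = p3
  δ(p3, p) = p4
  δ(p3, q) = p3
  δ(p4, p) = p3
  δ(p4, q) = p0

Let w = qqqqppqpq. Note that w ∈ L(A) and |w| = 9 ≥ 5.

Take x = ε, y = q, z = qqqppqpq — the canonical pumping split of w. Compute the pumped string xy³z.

xy^3z = ε·q·q·q·qqqppqpq = qqqqqqppqpq.
Reading y = q takes A from p0 back to p0, so after x·y·y·y the machine is still in p0, and z then leads to the accepting state p0. Hence qqqqqqppqpq ∈ L(A).

qqqqqqppqpq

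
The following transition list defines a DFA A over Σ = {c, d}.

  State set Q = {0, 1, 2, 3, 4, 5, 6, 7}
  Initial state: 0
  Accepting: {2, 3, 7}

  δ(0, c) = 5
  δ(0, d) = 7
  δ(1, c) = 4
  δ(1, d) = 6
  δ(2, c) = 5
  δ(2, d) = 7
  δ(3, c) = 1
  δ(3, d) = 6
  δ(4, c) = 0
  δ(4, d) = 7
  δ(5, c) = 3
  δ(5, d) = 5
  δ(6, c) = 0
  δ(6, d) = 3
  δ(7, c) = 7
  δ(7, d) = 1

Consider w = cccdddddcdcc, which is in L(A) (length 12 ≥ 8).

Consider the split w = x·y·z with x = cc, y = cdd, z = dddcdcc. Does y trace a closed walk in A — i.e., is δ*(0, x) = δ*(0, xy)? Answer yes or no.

Run of A on the first 5 characters of w = c c c d d:
  step 0: 0  (start)
  step 1: 5  (read c: 0→5)
  step 2: 3  (read c: 5→3)
  step 3: 1  (read c: 3→1)
  step 4: 6  (read d: 1→6)
  step 5: 3  (read d: 6→3)

After x (step 2): 3. After xy (step 5): 3.
They match, so y = cdd drives A around a cycle from 3 back to itself; pumping y any number of times keeps A in 3 before reading z, and xyⁱz ∈ L(A) for every i ≥ 0.

yes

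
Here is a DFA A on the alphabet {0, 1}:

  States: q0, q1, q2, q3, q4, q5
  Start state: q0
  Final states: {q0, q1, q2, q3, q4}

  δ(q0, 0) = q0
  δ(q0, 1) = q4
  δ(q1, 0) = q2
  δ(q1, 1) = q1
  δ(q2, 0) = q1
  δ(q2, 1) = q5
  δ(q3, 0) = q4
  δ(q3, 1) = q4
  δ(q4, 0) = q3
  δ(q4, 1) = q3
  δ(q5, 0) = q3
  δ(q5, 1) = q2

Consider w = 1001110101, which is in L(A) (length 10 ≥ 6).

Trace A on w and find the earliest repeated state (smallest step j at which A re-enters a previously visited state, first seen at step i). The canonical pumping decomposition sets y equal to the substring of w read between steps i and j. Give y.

00

Run of A on w = 1 0 0 1 1 1 0 1 0 1:
  step 0: q0  (start)
  step 1: q4  (read 1: q0→q4)
  step 2: q3  (read 0: q4→q3)
  step 3: q4  (read 0: q3→q4)   ← first repeat (q4 seen earlier)
  step 4: q3  (read 1: q4→q3)
  step 5: q4  (read 1: q3→q4)
  step 6: q3  (read 1: q4→q3)
  step 7: q4  (read 0: q3→q4)
  step 8: q3  (read 1: q4→q3)
  step 9: q4  (read 0: q3→q4)
  step 10: q3  (read 1: q4→q3)

So i = 1, j = 3, giving x = w[0:1] = 1, y = w[1:3] = 00, z = w[3:10] = 1110101.
Check: |xy| = 3 ≤ 6 and |y| = 2 ≥ 1. Reading y takes A from q4 back to q4, so every xyⁱz is accepted.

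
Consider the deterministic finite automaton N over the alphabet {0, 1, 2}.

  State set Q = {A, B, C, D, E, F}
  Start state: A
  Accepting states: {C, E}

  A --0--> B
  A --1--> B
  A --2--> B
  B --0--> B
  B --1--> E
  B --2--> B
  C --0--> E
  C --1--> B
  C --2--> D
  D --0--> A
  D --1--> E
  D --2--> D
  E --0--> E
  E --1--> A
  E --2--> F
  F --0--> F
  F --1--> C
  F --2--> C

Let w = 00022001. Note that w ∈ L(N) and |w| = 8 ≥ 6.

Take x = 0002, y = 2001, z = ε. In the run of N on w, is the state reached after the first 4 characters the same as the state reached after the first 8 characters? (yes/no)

no

State sequence: A -0-> B -0-> B -0-> B -2-> B -2-> B -0-> B -0-> B -1-> E

After x (step 4): B. After xy (step 8): E.
They differ (B ≠ E), so y is not a cycle from the state after x; this split is not the one the pumping-lemma construction produces, and pumping y need not keep the string in L(N).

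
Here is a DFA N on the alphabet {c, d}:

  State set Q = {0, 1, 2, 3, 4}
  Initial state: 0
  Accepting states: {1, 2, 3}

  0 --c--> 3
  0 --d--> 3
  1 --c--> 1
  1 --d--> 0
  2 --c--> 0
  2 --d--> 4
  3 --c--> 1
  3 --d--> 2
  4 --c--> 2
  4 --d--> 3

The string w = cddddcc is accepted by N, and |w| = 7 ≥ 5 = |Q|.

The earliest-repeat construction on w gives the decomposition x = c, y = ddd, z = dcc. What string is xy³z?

xy^3z = c·ddd·ddd·ddd·dcc = cddddddddddcc.
Reading y = ddd takes N from 3 back to 3, so after x·y·y·y the machine is still in 3, and z then leads to the accepting state 3. Hence cddddddddddcc ∈ L(N).

cddddddddddcc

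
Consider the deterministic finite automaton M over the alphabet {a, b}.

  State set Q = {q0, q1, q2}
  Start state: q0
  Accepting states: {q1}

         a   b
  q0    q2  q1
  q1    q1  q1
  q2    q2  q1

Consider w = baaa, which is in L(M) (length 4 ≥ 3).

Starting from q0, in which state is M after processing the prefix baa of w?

q1

State sequence: q0 -b-> q1 -a-> q1 -a-> q1

After reading 3 characters, M is in state q1.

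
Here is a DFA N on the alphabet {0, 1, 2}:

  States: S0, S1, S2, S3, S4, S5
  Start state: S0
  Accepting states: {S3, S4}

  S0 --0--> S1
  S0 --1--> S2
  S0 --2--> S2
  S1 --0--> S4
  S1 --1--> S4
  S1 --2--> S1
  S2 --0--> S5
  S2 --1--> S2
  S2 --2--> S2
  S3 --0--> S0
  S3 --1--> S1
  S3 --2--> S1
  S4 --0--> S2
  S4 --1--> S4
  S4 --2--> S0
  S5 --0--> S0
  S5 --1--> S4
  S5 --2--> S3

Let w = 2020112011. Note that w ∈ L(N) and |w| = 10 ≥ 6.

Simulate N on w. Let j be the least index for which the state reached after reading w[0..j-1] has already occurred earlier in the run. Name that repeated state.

Run of N on w = 2 0 2 0 1 1 2 0 1 1:
  step 0: S0  (start)
  step 1: S2  (read 2: S0→S2)
  step 2: S5  (read 0: S2→S5)
  step 3: S3  (read 2: S5→S3)
  step 4: S0  (read 0: S3→S0)   ← first repeat (S0 seen earlier)
  step 5: S2  (read 1: S0→S2)
  step 6: S2  (read 1: S2→S2)
  step 7: S2  (read 2: S2→S2)
  step 8: S5  (read 0: S2→S5)
  step 9: S4  (read 1: S5→S4)
  step 10: S4  (read 1: S4→S4)

The earliest repeat is at step j = 4: N is in S0, which it already visited at step i = 0.
Pumping length from the standard proof: p = 6 (the number of states). The repeated state found above gives |xy| = j ≤ 6 and |y| = j − i ≥ 1.

S0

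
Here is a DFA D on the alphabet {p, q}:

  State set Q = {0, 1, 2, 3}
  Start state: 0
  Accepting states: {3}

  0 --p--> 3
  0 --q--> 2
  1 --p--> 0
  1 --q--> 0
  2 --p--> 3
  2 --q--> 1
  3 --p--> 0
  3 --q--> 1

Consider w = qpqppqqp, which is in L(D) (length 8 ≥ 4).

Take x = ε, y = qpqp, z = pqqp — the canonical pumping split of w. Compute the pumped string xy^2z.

qpqpqpqppqqp

xy^2z = ε·qpqp·qpqp·pqqp = qpqpqpqppqqp.
Reading y = qpqp takes D from 0 back to 0, so after x·y·y the machine is still in 0, and z then leads to the accepting state 3. Hence qpqpqpqppqqp ∈ L(D).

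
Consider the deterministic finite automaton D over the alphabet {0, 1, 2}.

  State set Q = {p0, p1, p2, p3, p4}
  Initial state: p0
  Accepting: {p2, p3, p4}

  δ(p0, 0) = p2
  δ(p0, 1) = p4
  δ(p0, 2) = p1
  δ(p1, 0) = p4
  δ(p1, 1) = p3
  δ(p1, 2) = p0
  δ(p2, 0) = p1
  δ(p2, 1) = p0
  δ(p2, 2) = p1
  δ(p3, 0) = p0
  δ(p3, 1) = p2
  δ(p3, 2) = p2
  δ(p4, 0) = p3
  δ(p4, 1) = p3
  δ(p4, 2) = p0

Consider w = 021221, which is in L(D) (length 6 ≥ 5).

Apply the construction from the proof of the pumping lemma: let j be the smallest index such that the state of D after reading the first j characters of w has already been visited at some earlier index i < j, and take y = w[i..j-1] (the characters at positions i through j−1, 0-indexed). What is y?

State sequence: p0 -0-> p2 -2-> p1 -1-> p3 -2-> p2 -2-> p1 -1-> p3
First repeat at step 4: p2 was already visited.

So i = 1, j = 4, giving x = w[0:1] = 0, y = w[1:4] = 212, z = w[4:6] = 21.
Check: |xy| = 4 ≤ 5 and |y| = 3 ≥ 1. Reading y takes D from p2 back to p2, so every xyⁱz is accepted.
With |Q| = 5, pigeonhole forces a state repeat no later than step 5; the substring read between the first and second visits to that state can be pumped.

212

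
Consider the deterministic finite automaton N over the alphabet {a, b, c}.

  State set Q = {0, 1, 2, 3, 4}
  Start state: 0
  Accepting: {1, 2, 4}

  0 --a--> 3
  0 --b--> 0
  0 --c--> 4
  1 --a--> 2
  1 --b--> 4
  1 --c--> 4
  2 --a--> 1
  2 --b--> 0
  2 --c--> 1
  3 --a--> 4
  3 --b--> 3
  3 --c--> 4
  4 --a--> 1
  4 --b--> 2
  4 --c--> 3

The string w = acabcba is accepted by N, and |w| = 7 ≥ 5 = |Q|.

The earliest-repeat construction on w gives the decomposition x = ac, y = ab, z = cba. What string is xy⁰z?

accba

xy⁰z = xz = ac·cba = accba.
Reading y = ab takes N from 4 back to 4, so after x the machine is still in 4, and z then leads to the accepting state 4. Hence accba ∈ L(N).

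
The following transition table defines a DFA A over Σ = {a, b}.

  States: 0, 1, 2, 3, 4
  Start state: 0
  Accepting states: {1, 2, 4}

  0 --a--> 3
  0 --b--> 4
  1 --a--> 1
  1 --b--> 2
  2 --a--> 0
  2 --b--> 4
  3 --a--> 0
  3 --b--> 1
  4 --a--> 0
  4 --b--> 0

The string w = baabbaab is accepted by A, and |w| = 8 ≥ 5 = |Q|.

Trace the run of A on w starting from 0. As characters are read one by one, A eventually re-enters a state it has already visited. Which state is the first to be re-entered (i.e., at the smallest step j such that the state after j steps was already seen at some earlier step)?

Run of A on w = b a a b b a a b:
  step 0: 0  (start)
  step 1: 4  (read b: 0→4)
  step 2: 0  (read a: 4→0)   ← first repeat (0 seen earlier)
  step 3: 3  (read a: 0→3)
  step 4: 1  (read b: 3→1)
  step 5: 2  (read b: 1→2)
  step 6: 0  (read a: 2→0)
  step 7: 3  (read a: 0→3)
  step 8: 1  (read b: 3→1)

The earliest repeat is at step j = 2: A is in 0, which it already visited at step i = 0.
Pumping length from the standard proof: p = 5 (the number of states). The repeated state found above gives |xy| = j ≤ 5 and |y| = j − i ≥ 1.

0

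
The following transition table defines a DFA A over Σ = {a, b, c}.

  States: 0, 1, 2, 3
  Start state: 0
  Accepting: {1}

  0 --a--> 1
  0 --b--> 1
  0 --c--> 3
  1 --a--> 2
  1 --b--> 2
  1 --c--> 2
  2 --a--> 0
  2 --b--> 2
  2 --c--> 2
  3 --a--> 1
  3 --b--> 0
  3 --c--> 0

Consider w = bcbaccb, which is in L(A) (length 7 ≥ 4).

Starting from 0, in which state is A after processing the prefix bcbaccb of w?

1

Run of A on the first 7 characters of w = b c b a c c b:
  step 0: 0  (start)
  step 1: 1  (read b: 0→1)
  step 2: 2  (read c: 1→2)
  step 3: 2  (read b: 2→2)
  step 4: 0  (read a: 2→0)
  step 5: 3  (read c: 0→3)
  step 6: 0  (read c: 3→0)
  step 7: 1  (read b: 0→1)

After reading 7 characters, A is in state 1.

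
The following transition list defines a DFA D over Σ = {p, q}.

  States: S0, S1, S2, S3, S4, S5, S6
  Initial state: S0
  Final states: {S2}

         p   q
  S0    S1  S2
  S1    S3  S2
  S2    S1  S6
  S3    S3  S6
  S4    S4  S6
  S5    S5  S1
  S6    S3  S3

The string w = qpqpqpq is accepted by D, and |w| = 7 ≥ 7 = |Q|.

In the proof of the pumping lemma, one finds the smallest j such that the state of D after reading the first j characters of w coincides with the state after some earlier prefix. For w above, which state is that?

Run of D on w = q p q p q p q:
  step 0: S0  (start)
  step 1: S2  (read q: S0→S2)
  step 2: S1  (read p: S2→S1)
  step 3: S2  (read q: S1→S2)   ← first repeat (S2 seen earlier)
  step 4: S1  (read p: S2→S1)
  step 5: S2  (read q: S1→S2)
  step 6: S1  (read p: S2→S1)
  step 7: S2  (read q: S1→S2)

The earliest repeat is at step j = 3: D is in S2, which it already visited at step i = 1.
Pumping length from the standard proof: p = 7 (the number of states). The repeated state found above gives |xy| = j ≤ 7 and |y| = j − i ≥ 1.

S2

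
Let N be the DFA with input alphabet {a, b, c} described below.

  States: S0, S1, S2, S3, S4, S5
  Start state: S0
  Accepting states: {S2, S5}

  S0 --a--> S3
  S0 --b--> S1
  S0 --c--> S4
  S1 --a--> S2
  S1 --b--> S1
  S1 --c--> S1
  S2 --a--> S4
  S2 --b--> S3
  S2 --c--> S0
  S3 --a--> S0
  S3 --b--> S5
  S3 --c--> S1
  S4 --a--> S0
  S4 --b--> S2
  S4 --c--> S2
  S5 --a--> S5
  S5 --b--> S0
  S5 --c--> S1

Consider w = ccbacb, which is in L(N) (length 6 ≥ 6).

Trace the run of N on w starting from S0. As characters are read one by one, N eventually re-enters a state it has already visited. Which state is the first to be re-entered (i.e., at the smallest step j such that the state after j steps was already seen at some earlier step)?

State sequence: S0 -c-> S4 -c-> S2 -b-> S3 -a-> S0 -c-> S4 -b-> S2
First repeat at step 4: S0 was already visited.

The earliest repeat is at step j = 4: N is in S0, which it already visited at step i = 0.
The DFA has 6 states, so the proof of the pumping lemma guarantees a repeated state among the first 6+1 visited; the segment between the two visits is the pumpable y.

S0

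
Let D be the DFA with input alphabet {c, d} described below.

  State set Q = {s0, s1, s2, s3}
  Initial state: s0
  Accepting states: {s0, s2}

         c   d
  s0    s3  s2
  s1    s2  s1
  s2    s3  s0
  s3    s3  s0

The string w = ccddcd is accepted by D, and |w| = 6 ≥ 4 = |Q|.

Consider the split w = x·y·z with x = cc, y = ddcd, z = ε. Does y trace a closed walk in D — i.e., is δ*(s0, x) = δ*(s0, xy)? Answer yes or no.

no

Run of D on the first 6 characters of w = c c d d c d:
  step 0: s0  (start)
  step 1: s3  (read c: s0→s3)
  step 2: s3  (read c: s3→s3)
  step 3: s0  (read d: s3→s0)
  step 4: s2  (read d: s0→s2)
  step 5: s3  (read c: s2→s3)
  step 6: s0  (read d: s3→s0)

After x (step 2): s3. After xy (step 6): s0.
They differ (s3 ≠ s0), so y is not a cycle from the state after x; this split is not the one the pumping-lemma construction produces, and pumping y need not keep the string in L(D).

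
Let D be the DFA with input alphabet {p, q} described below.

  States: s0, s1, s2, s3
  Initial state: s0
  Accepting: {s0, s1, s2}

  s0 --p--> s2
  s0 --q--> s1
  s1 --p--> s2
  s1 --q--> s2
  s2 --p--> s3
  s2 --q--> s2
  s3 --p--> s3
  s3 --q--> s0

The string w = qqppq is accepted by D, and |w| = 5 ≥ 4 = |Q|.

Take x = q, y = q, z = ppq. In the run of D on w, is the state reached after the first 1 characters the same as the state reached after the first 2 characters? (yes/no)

Run of D on the first 2 characters of w = q q:
  step 0: s0  (start)
  step 1: s1  (read q: s0→s1)
  step 2: s2  (read q: s1→s2)

After x (step 1): s1. After xy (step 2): s2.
They differ (s1 ≠ s2), so y is not a cycle from the state after x; this split is not the one the pumping-lemma construction produces, and pumping y need not keep the string in L(D).

no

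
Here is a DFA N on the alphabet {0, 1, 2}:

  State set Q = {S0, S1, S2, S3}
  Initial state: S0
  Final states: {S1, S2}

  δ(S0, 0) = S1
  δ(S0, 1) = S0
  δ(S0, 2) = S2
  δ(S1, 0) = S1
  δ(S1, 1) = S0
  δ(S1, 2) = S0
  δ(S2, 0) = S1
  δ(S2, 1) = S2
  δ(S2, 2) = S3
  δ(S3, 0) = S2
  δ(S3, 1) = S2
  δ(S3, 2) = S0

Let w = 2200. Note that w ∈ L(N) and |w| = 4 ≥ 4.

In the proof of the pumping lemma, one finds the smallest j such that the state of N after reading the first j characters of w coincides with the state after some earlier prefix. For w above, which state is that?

Run of N on w = 2 2 0 0:
  step 0: S0  (start)
  step 1: S2  (read 2: S0→S2)
  step 2: S3  (read 2: S2→S3)
  step 3: S2  (read 0: S3→S2)   ← first repeat (S2 seen earlier)
  step 4: S1  (read 0: S2→S1)

The earliest repeat is at step j = 3: N is in S2, which it already visited at step i = 1.

S2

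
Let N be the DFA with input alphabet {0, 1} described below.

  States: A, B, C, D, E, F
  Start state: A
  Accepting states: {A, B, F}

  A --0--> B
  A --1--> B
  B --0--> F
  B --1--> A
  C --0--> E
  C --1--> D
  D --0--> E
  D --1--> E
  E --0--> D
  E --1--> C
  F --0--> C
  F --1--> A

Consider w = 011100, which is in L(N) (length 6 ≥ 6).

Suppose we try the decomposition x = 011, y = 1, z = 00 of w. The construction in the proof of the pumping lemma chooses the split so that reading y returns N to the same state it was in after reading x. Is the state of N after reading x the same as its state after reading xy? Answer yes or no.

State sequence: A -0-> B -1-> A -1-> B -1-> A

After x (step 3): B. After xy (step 4): A.
They differ (B ≠ A), so y is not a cycle from the state after x; this split is not the one the pumping-lemma construction produces, and pumping y need not keep the string in L(N).

no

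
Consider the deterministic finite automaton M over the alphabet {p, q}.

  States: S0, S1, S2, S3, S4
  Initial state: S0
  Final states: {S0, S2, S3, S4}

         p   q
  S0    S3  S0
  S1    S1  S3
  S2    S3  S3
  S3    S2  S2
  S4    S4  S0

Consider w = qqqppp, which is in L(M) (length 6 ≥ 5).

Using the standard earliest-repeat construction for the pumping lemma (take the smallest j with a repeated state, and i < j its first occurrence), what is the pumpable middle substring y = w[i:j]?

q

Run of M on w = q q q p p p:
  step 0: S0  (start)
  step 1: S0  (read q: S0→S0)   ← first repeat (S0 seen earlier)
  step 2: S0  (read q: S0→S0)
  step 3: S0  (read q: S0→S0)
  step 4: S3  (read p: S0→S3)
  step 5: S2  (read p: S3→S2)
  step 6: S3  (read p: S2→S3)

So i = 0, j = 1, giving x = w[0:0] = ε, y = w[0:1] = q, z = w[1:6] = qqppp.
Check: |xy| = 1 ≤ 5 and |y| = 1 ≥ 1. Reading y takes M from S0 back to S0, so every xyⁱz is accepted.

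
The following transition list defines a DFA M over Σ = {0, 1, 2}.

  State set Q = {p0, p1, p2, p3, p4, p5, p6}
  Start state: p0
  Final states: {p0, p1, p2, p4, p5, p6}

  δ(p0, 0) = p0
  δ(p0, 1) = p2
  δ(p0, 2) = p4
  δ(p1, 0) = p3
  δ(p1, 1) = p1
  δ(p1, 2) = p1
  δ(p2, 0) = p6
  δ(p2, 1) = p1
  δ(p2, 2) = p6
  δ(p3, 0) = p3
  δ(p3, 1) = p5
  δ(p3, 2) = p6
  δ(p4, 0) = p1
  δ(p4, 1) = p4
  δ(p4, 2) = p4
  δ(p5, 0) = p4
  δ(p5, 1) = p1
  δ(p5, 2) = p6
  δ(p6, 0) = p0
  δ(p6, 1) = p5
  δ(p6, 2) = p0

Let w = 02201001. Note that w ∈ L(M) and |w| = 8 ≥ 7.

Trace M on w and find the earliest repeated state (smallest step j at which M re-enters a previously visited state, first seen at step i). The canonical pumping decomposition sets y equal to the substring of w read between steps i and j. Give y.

State sequence: p0 -0-> p0 -2-> p4 -2-> p4 -0-> p1 -1-> p1 -0-> p3 -0-> p3 -1-> p5
First repeat at step 1: p0 was already visited.

So i = 0, j = 1, giving x = w[0:0] = ε, y = w[0:1] = 0, z = w[1:8] = 2201001.
Check: |xy| = 1 ≤ 7 and |y| = 1 ≥ 1. Reading y takes M from p0 back to p0, so every xyⁱz is accepted.
The DFA has 7 states, so the proof of the pumping lemma guarantees a repeated state among the first 7+1 visited; the segment between the two visits is the pumpable y.

0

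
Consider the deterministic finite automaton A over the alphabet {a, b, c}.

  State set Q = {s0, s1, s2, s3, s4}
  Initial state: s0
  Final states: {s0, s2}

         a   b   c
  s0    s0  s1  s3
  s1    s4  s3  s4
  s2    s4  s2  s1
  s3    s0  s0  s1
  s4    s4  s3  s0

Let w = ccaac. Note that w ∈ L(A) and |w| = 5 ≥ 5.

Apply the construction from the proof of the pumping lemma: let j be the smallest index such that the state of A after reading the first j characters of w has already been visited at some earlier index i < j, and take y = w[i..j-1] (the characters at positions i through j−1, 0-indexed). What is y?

Run of A on w = c c a a c:
  step 0: s0  (start)
  step 1: s3  (read c: s0→s3)
  step 2: s1  (read c: s3→s1)
  step 3: s4  (read a: s1→s4)
  step 4: s4  (read a: s4→s4)   ← first repeat (s4 seen earlier)
  step 5: s0  (read c: s4→s0)

So i = 3, j = 4, giving x = w[0:3] = cca, y = w[3:4] = a, z = w[4:5] = c.
Check: |xy| = 4 ≤ 5 and |y| = 1 ≥ 1. Reading y takes A from s4 back to s4, so every xyⁱz is accepted.

a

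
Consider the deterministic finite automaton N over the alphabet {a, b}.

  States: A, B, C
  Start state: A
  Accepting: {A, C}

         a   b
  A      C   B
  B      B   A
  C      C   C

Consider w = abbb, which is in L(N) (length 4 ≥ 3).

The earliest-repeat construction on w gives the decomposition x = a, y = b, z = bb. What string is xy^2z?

abbbb

xy^2z = a·b·b·bb = abbbb.
Reading y = b takes N from C back to C, so after x·y·y the machine is still in C, and z then leads to the accepting state C. Hence abbbb ∈ L(N).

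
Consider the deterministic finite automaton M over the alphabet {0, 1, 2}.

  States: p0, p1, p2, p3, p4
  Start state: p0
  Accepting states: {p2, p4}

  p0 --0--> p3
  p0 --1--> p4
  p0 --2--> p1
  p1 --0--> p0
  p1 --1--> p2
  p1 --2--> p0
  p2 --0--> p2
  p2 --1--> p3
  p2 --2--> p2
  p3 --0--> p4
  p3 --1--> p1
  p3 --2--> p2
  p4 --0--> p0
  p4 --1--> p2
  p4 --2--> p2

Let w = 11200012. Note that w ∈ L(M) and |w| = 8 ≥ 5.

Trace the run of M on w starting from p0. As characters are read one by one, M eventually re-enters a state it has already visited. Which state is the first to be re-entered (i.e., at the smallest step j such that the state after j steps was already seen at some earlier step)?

p2

Run of M on w = 1 1 2 0 0 0 1 2:
  step 0: p0  (start)
  step 1: p4  (read 1: p0→p4)
  step 2: p2  (read 1: p4→p2)
  step 3: p2  (read 2: p2→p2)   ← first repeat (p2 seen earlier)
  step 4: p2  (read 0: p2→p2)
  step 5: p2  (read 0: p2→p2)
  step 6: p2  (read 0: p2→p2)
  step 7: p3  (read 1: p2→p3)
  step 8: p2  (read 2: p3→p2)

The earliest repeat is at step j = 3: M is in p2, which it already visited at step i = 2.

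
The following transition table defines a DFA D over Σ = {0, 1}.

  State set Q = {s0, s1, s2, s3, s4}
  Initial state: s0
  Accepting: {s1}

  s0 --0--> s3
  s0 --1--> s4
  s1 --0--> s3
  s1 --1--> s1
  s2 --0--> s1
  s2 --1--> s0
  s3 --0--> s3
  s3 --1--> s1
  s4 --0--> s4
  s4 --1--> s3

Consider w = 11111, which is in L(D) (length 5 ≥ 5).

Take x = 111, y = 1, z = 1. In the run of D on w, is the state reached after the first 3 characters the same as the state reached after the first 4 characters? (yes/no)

yes

State sequence: s0 -1-> s4 -1-> s3 -1-> s1 -1-> s1

After x (step 3): s1. After xy (step 4): s1.
They match, so y = 1 drives D around a cycle from s1 back to itself; pumping y any number of times keeps D in s1 before reading z, and xyⁱz ∈ L(D) for every i ≥ 0.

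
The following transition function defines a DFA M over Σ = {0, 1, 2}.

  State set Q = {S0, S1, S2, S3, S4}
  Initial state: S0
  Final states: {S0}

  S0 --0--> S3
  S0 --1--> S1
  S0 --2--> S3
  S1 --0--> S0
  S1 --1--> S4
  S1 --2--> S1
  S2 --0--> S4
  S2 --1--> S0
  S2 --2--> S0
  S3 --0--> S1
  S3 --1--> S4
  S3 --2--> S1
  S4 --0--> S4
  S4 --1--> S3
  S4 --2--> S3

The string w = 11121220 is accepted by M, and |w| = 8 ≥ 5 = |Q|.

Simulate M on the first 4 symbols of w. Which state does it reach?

Run of M on the first 4 characters of w = 1 1 1 2:
  step 0: S0  (start)
  step 1: S1  (read 1: S0→S1)
  step 2: S4  (read 1: S1→S4)
  step 3: S3  (read 1: S4→S3)
  step 4: S1  (read 2: S3→S1)

After reading 4 characters, M is in state S1.
(This kind of state-tracing is the core of the pumping-lemma construction: with 5 states, pigeonhole forces a repeat within the first 5 steps.)

S1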